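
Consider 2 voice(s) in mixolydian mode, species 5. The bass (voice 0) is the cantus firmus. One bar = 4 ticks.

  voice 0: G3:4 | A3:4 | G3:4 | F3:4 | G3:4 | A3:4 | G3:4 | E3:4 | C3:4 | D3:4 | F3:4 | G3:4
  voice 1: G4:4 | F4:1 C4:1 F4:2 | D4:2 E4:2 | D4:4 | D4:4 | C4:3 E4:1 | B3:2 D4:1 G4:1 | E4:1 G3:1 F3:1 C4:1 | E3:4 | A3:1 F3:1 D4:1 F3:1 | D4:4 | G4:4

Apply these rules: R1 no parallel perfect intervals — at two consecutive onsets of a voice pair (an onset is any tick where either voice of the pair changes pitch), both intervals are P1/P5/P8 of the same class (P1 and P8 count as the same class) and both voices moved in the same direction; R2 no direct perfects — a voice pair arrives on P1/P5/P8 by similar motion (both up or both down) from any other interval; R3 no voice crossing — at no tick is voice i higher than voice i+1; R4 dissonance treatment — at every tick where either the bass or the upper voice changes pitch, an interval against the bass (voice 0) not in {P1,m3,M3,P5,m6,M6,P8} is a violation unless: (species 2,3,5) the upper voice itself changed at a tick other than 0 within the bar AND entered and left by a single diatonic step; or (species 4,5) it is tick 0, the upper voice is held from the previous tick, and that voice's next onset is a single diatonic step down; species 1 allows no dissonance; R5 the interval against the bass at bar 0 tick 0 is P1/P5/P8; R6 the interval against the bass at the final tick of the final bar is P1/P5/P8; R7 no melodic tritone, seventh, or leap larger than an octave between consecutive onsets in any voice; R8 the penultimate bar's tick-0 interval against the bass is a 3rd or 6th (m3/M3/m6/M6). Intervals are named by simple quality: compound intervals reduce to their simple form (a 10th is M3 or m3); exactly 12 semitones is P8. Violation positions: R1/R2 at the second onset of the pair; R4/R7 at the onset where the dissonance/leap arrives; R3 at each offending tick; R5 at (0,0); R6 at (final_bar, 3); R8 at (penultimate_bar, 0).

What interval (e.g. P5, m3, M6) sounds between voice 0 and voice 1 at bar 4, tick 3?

voice 0=G3 voice 1=D4 -> P5

P5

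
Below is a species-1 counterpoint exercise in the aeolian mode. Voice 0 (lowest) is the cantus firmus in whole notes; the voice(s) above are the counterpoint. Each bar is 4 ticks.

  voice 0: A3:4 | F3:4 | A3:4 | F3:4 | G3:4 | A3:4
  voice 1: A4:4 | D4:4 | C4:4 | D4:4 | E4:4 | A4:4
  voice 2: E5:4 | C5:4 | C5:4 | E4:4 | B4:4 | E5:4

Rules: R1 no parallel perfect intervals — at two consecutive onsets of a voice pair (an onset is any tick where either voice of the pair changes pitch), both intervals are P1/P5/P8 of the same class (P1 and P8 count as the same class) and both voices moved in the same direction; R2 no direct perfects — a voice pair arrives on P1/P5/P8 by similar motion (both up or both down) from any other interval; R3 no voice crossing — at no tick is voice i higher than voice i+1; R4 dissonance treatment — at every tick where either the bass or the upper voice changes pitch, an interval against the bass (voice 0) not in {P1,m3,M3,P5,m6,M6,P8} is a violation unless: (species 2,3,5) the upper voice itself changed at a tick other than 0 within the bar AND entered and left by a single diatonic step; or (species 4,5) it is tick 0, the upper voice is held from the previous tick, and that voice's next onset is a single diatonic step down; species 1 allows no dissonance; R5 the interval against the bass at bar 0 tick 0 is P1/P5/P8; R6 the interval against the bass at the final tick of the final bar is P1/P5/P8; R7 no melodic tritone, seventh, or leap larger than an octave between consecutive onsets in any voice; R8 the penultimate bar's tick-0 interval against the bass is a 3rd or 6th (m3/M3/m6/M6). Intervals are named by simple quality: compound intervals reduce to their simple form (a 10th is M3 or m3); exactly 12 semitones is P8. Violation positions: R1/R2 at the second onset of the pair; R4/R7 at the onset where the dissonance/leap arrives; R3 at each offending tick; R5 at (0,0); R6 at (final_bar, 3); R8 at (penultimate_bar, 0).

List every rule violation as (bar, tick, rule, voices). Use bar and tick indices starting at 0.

(1, 0, R1, (0, 2))
(3, 0, R4, (0, 2))
(4, 0, R2, (1, 2))
(5, 0, R1, (1, 2))
(5, 0, R2, (0, 1))
(5, 0, R2, (0, 2))

bar 0: v0=A3 v1=A4 v2=E5 downbeat P5
bar 1: v0=F3 v1=D4 v2=C5 downbeat P5
bar 2: v0=A3 v1=C4 v2=C5 downbeat m3
bar 3: v0=F3 v1=D4 v2=E4 downbeat M7
bar 4: v0=G3 v1=E4 v2=B4 downbeat M3
bar 5: v0=A3 v1=A4 v2=E5 downbeat P5
  -> R1 @ bar 1 tick 0 v(0, 2): A3/E5 P5 -> F3/C5 P5 similar
  -> R4 @ bar 3 tick 0 v(0, 2): F3/E4 M7 untreated
  -> R2 @ bar 4 tick 0 v(1, 2): D4/E4 M2 -> E4/B4 P5 similar
  -> R1 @ bar 5 tick 0 v(1, 2): E4/B4 P5 -> A4/E5 P5 similar
  -> R2 @ bar 5 tick 0 v(0, 1): G3/E4 M6 -> A3/A4 P8 similar
  -> R2 @ bar 5 tick 0 v(0, 2): G3/B4 M3 -> A3/E5 P5 similar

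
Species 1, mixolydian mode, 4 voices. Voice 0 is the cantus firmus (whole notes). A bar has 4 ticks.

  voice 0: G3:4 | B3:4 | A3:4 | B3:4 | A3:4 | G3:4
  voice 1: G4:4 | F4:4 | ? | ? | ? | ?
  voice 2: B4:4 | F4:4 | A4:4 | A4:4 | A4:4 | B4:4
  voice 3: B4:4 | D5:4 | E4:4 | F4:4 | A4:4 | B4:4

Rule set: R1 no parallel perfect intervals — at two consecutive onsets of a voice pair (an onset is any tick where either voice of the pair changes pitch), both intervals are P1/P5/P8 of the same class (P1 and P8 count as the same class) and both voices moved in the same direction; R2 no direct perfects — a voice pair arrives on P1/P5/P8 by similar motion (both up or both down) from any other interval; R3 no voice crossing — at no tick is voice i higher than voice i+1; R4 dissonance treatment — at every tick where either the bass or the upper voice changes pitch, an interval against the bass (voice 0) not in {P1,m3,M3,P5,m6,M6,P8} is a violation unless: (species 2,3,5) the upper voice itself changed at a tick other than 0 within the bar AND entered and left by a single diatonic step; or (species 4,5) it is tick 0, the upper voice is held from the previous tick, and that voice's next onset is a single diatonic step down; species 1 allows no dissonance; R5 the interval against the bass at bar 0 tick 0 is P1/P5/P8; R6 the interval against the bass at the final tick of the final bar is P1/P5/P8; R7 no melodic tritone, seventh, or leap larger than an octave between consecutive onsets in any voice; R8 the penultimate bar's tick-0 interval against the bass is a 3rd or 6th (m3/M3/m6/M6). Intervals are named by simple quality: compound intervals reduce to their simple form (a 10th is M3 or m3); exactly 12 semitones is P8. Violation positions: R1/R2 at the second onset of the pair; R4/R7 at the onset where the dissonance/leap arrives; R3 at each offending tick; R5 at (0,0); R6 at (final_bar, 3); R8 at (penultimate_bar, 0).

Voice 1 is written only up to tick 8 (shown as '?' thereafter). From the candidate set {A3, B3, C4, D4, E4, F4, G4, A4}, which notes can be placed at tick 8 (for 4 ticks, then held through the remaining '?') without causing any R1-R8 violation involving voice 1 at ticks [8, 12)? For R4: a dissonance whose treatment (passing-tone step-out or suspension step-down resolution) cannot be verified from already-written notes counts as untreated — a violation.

A3: violates R2
B3: violates R4,R7
C4: legal
D4: violates R4
E4: violates R2
F4: legal
G4: violates R4
A4: violates R1

{C4, F4}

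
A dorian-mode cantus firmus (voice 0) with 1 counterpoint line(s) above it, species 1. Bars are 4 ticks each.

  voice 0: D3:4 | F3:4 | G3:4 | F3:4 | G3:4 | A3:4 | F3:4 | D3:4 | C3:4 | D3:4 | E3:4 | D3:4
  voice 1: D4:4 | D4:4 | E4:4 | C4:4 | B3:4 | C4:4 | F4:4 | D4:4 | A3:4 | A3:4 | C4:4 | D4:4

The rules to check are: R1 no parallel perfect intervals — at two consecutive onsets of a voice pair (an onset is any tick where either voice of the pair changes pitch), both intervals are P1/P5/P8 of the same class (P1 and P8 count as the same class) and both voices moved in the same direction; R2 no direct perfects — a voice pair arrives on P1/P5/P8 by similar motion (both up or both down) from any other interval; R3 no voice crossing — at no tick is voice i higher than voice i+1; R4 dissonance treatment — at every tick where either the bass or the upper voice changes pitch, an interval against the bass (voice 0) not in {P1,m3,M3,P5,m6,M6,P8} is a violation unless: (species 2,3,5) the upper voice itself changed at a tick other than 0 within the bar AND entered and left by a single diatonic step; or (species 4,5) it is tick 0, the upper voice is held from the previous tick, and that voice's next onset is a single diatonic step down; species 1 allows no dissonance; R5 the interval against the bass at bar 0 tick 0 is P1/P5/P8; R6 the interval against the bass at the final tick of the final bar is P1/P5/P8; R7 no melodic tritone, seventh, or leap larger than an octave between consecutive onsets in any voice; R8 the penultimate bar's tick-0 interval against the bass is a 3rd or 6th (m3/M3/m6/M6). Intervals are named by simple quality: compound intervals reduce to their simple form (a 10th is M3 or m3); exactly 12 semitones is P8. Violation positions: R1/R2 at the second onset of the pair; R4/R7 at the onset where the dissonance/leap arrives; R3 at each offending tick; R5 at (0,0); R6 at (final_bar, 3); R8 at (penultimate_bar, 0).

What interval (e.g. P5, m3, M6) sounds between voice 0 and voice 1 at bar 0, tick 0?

P8

voice 0=D3 voice 1=D4 -> P8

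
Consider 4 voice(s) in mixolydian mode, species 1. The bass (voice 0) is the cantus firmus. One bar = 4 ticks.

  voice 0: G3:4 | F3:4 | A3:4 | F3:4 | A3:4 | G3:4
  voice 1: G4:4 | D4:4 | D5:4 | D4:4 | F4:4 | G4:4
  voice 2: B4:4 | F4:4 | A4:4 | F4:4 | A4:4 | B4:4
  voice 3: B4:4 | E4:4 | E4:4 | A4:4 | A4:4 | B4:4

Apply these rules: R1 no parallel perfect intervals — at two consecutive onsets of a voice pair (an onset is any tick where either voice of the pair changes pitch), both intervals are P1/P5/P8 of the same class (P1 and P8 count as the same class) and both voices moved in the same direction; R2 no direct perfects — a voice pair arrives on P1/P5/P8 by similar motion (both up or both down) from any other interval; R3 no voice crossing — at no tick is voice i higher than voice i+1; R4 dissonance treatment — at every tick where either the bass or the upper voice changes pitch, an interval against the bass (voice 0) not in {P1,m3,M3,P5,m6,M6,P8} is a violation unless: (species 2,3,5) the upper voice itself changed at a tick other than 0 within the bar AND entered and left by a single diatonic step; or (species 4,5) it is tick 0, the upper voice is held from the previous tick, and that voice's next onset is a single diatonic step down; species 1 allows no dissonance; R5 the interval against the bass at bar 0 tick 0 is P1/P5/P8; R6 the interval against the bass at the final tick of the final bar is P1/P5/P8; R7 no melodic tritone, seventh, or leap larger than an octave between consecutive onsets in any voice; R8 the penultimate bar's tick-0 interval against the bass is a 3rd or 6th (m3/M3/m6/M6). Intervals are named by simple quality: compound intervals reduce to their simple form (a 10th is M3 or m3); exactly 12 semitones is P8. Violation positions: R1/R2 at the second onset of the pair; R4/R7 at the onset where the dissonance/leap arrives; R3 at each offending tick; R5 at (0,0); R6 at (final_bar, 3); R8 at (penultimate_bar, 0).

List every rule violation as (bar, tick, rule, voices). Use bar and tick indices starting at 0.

bar 0: v0=G3 v1=G4 v2=B4 v3=B4 downbeat M3
bar 1: v0=F3 v1=D4 v2=F4 v3=E4 downbeat M7
bar 2: v0=A3 v1=D5 v2=A4 v3=E4 downbeat P5
bar 3: v0=F3 v1=D4 v2=F4 v3=A4 downbeat M3
bar 4: v0=A3 v1=F4 v2=A4 v3=A4 downbeat P8
bar 5: v0=G3 v1=G4 v2=B4 v3=B4 downbeat M3
  -> R5 @ bar 0 tick 0 v(0, 2): opens on M3
  -> R5 @ bar 0 tick 0 v(0, 3): opens on M3
  -> R2 @ bar 1 tick 0 v(0, 2): G3/B4 M3 -> F3/F4 P8 similar
  -> R3 @ bar 1 tick 0 v(2, 3): F4 above E4
  -> R4 @ bar 1 tick 0 v(0, 3): F3/E4 M7 untreated
  -> R7 @ bar 1 tick 0 v(2,): B4->F4 leap 6st
  -> R3 @ bar 1 tick 1 v(2, 3): F4 above E4
  -> R3 @ bar 1 tick 2 v(2, 3): F4 above E4
  -> R3 @ bar 1 tick 3 v(2, 3): F4 above E4
  -> R1 @ bar 2 tick 0 v(0, 2): F3/F4 P8 -> A3/A4 P8 similar
  -> R3 @ bar 2 tick 0 v(1, 2): D5 above A4
  -> R3 @ bar 2 tick 0 v(2, 3): A4 above E4
  -> R4 @ bar 2 tick 0 v(0, 1): A3/D5 P4 untreated
  -> R3 @ bar 2 tick 1 v(1, 2): D5 above A4
  -> R3 @ bar 2 tick 1 v(2, 3): A4 above E4
  -> R3 @ bar 2 tick 2 v(1, 2): D5 above A4
  -> R3 @ bar 2 tick 2 v(2, 3): A4 above E4
  -> R3 @ bar 2 tick 3 v(1, 2): D5 above A4
  -> R3 @ bar 2 tick 3 v(2, 3): A4 above E4
  -> R1 @ bar 3 tick 0 v(0, 2): A3/A4 P8 -> F3/F4 P8 similar
  -> R1 @ bar 4 tick 0 v(0, 2): F3/F4 P8 -> A3/A4 P8 similar
  -> R8 @ bar 4 tick 0 v(0, 2): penult P8 not 3rd/6th
  -> R8 @ bar 4 tick 0 v(0, 3): penult P8 not 3rd/6th
  -> R1 @ bar 5 tick 0 v(2, 3): A4/A4 P1 -> B4/B4 P1 similar
  -> R6 @ bar 5 tick 3 v(0, 2): closes on M3
  -> R6 @ bar 5 tick 3 v(0, 3): closes on M3

(0, 0, R5, (0, 2))
(0, 0, R5, (0, 3))
(1, 0, R2, (0, 2))
(1, 0, R3, (2, 3))
(1, 0, R4, (0, 3))
(1, 0, R7, (2,))
(1, 1, R3, (2, 3))
(1, 2, R3, (2, 3))
(1, 3, R3, (2, 3))
(2, 0, R1, (0, 2))
(2, 0, R3, (1, 2))
(2, 0, R3, (2, 3))
(2, 0, R4, (0, 1))
(2, 1, R3, (1, 2))
(2, 1, R3, (2, 3))
(2, 2, R3, (1, 2))
(2, 2, R3, (2, 3))
(2, 3, R3, (1, 2))
(2, 3, R3, (2, 3))
(3, 0, R1, (0, 2))
(4, 0, R1, (0, 2))
(4, 0, R8, (0, 2))
(4, 0, R8, (0, 3))
(5, 0, R1, (2, 3))
(5, 3, R6, (0, 2))
(5, 3, R6, (0, 3))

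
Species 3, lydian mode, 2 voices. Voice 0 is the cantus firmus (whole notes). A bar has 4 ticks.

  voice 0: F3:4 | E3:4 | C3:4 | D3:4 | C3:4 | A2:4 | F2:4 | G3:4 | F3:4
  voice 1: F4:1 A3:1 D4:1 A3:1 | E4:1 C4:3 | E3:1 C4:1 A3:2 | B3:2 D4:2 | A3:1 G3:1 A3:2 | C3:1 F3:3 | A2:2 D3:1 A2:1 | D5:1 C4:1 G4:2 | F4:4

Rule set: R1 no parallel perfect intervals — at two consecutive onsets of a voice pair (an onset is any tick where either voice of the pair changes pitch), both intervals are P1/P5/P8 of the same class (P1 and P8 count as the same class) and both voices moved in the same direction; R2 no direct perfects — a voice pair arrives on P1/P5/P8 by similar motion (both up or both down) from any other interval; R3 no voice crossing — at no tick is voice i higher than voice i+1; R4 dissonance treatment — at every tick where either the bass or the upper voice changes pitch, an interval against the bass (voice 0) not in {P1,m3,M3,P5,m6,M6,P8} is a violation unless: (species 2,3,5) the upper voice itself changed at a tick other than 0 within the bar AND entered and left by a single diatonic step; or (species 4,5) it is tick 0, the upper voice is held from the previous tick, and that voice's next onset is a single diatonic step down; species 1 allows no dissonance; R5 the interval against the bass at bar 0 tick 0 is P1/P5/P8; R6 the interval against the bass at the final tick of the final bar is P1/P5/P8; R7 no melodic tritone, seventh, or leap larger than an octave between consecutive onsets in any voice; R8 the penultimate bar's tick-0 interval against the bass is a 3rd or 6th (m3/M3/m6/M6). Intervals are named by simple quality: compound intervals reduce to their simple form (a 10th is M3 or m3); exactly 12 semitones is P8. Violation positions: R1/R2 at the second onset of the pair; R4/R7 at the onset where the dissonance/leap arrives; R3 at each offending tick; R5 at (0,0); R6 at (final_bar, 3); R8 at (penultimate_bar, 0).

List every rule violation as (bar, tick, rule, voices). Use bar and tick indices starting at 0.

bar 0: v0=F3 v1=F4 downbeat P8
bar 1: v0=E3 v1=E4 downbeat P8
bar 2: v0=C3 v1=E3 downbeat M3
bar 3: v0=D3 v1=B3 downbeat M6
bar 4: v0=C3 v1=A3 downbeat M6
bar 5: v0=A2 v1=C3 downbeat m3
bar 6: v0=F2 v1=A2 downbeat M3
bar 7: v0=G3 v1=D5 downbeat P5
bar 8: v0=F3 v1=F4 downbeat P8
  -> R2 @ bar 7 tick 0 v(0, 1): F2/A2 M3 -> G3/D5 P5 similar
  -> R7 @ bar 7 tick 0 v(0,): F2->G3 leap 14st
  -> R7 @ bar 7 tick 0 v(1,): A2->D5 leap 29st
  -> R8 @ bar 7 tick 0 v(0, 1): penult P5 not 3rd/6th
  -> R4 @ bar 7 tick 1 v(0, 1): G3/C4 P4 untreated
  -> R7 @ bar 7 tick 1 v(1,): D5->C4 leap 14st
  -> R1 @ bar 8 tick 0 v(0, 1): G3/G4 P8 -> F3/F4 P8 similar

(7, 0, R2, (0, 1))
(7, 0, R7, (0,))
(7, 0, R7, (1,))
(7, 0, R8, (0, 1))
(7, 1, R4, (0, 1))
(7, 1, R7, (1,))
(8, 0, R1, (0, 1))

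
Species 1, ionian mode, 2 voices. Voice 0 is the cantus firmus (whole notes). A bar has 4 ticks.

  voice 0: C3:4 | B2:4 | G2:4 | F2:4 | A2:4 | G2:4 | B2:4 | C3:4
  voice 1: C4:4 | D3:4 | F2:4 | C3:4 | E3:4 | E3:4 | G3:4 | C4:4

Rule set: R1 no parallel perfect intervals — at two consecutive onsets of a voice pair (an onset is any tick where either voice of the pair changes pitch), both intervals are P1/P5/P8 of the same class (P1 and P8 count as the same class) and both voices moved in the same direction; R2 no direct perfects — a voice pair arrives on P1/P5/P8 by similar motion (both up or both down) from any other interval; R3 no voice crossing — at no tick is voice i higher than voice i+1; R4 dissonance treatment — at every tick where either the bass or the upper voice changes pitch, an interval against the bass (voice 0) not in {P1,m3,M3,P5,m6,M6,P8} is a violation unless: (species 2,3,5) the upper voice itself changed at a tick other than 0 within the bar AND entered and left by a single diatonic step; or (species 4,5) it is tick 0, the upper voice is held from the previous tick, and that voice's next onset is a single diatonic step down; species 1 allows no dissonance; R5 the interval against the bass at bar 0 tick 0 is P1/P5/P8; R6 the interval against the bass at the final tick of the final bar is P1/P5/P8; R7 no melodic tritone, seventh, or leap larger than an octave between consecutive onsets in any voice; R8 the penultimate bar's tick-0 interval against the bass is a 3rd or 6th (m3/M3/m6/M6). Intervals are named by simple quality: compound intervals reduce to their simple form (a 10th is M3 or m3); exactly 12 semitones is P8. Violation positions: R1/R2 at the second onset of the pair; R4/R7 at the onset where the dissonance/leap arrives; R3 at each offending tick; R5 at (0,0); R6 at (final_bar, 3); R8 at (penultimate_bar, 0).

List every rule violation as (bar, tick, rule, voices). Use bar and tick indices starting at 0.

(1, 0, R7, (1,))
(2, 0, R3, (0, 1))
(2, 0, R4, (0, 1))
(2, 1, R3, (0, 1))
(2, 2, R3, (0, 1))
(2, 3, R3, (0, 1))
(4, 0, R1, (0, 1))
(7, 0, R2, (0, 1))

bar 0: v0=C3 v1=C4 downbeat P8
bar 1: v0=B2 v1=D3 downbeat m3
bar 2: v0=G2 v1=F2 downbeat M2
bar 3: v0=F2 v1=C3 downbeat P5
bar 4: v0=A2 v1=E3 downbeat P5
bar 5: v0=G2 v1=E3 downbeat M6
bar 6: v0=B2 v1=G3 downbeat m6
bar 7: v0=C3 v1=C4 downbeat P8
  -> R7 @ bar 1 tick 0 v(1,): C4->D3 leap 10st
  -> R3 @ bar 2 tick 0 v(0, 1): G2 above F2
  -> R4 @ bar 2 tick 0 v(0, 1): G2/F2 M2 untreated
  -> R3 @ bar 2 tick 1 v(0, 1): G2 above F2
  -> R3 @ bar 2 tick 2 v(0, 1): G2 above F2
  -> R3 @ bar 2 tick 3 v(0, 1): G2 above F2
  -> R1 @ bar 4 tick 0 v(0, 1): F2/C3 P5 -> A2/E3 P5 similar
  -> R2 @ bar 7 tick 0 v(0, 1): B2/G3 m6 -> C3/C4 P8 similar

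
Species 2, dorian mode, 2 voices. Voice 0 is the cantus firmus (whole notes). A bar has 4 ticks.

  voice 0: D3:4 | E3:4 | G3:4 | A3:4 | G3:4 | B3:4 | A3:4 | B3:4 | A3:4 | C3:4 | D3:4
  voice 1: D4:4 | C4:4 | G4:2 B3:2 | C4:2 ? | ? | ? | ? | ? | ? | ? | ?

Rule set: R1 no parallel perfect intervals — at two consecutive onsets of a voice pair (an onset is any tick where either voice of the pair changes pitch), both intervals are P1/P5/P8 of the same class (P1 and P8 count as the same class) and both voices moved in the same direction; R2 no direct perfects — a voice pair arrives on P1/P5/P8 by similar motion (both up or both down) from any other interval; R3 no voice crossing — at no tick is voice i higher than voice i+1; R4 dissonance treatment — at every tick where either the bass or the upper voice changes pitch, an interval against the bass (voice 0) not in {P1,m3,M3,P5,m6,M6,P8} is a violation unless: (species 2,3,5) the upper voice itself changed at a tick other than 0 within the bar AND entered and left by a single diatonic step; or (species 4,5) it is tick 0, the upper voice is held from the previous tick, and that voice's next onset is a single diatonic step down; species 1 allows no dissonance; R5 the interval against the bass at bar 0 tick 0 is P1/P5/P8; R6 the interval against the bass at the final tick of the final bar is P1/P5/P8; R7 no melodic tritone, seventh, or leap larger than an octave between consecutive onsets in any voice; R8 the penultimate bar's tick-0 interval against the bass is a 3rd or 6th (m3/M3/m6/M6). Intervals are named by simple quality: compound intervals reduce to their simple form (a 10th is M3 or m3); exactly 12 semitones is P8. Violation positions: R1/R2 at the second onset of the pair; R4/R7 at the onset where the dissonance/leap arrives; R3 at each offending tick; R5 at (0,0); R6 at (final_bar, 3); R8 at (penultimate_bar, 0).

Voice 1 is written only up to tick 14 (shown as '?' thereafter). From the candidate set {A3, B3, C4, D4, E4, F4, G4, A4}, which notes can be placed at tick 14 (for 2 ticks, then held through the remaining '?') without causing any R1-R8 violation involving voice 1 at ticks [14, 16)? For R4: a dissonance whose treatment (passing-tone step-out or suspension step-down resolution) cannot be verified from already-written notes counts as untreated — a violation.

A3: legal
B3: violates R4
C4: legal
D4: violates R4
E4: legal
F4: legal
G4: violates R4
A4: legal

{A3, A4, C4, E4, F4}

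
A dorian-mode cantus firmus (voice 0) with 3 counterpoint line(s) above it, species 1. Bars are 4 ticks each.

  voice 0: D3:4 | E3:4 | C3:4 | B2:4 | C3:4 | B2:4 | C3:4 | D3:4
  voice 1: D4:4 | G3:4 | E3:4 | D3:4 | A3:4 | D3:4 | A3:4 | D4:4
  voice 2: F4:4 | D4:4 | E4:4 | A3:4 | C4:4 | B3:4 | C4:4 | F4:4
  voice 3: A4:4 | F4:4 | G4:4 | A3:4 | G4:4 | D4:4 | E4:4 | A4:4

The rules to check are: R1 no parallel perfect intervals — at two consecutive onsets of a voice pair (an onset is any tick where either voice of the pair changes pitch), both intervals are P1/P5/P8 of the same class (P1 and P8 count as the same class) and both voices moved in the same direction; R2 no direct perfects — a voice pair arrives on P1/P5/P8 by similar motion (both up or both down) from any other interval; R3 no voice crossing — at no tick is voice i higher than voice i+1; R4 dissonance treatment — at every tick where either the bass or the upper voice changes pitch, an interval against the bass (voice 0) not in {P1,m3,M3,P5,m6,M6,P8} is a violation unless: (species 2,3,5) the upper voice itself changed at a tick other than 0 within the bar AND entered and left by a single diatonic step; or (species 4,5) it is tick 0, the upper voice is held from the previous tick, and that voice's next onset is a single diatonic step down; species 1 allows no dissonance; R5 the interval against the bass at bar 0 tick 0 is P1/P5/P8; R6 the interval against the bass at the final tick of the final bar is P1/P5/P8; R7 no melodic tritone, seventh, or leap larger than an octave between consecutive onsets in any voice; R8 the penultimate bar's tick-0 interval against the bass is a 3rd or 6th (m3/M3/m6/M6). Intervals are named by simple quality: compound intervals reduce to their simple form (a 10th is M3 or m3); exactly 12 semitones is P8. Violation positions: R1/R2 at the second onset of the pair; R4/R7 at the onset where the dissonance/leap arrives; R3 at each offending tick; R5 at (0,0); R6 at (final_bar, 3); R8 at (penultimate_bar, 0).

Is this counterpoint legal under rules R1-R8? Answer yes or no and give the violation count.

bar 0: v0=D3 v1=D4 v2=F4 v3=A4 (P5)
bar 1: v0=E3 v1=G3 v2=D4 v3=F4 (m2)
bar 2: v0=C3 v1=E3 v2=E4 v3=G4 (P5)
bar 3: v0=B2 v1=D3 v2=A3 v3=A3 (m7)
bar 4: v0=C3 v1=A3 v2=C4 v3=G4 (P5)
bar 5: v0=B2 v1=D3 v2=B3 v3=D4 (m3)
bar 6: v0=C3 v1=A3 v2=C4 v3=E4 (M3)
bar 7: v0=D3 v1=D4 v2=F4 v3=A4 (P5)
  R5 @ bar0.0: opens on m3
  R2 @ bar1.0: D4/F4 m3 -> G3/D4 P5 similar
  R4 @ bar1.0: E3/D4 m7 untreated
  R4 @ bar1.0: E3/F4 m2 untreated
  R2 @ bar3.0: E3/E4 P8 -> D3/A3 P5 similar
  R2 @ bar3.0: E3/G4 m3 -> D3/A3 P5 similar
  R2 @ bar3.0: E4/G4 m3 -> A3/A3 P1 similar
  R4 @ bar3.0: B2/A3 m7 untreated
  R4 @ bar3.0: B2/A3 m7 untreated
  R7 @ bar3.0: G4->A3 leap 10st
  R2 @ bar4.0: B2/A3 m7 -> C3/C4 P8 similar
  R2 @ bar4.0: B2/A3 m7 -> C3/G4 P5 similar
  R2 @ bar4.0: A3/A3 P1 -> C4/G4 P5 similar
  R7 @ bar4.0: A3->G4 leap 10st
  R1 @ bar5.0: C3/C4 P8 -> B2/B3 P8 similar
  R2 @ bar5.0: A3/G4 m7 -> D3/D4 P8 similar
  R1 @ bar6.0: B2/B3 P8 -> C3/C4 P8 similar
  R2 @ bar6.0: D3/D4 P8 -> A3/E4 P5 similar
  R8 @ bar6.0: penult P8 not 3rd/6th
  R1 @ bar7.0: A3/E4 P5 -> D4/A4 P5 similar
  R2 @ bar7.0: C3/A3 M6 -> D3/D4 P8 similar
  R2 @ bar7.0: C3/E4 M3 -> D3/A4 P5 similar
  R6 @ bar7.3: closes on m3

No (23 violations)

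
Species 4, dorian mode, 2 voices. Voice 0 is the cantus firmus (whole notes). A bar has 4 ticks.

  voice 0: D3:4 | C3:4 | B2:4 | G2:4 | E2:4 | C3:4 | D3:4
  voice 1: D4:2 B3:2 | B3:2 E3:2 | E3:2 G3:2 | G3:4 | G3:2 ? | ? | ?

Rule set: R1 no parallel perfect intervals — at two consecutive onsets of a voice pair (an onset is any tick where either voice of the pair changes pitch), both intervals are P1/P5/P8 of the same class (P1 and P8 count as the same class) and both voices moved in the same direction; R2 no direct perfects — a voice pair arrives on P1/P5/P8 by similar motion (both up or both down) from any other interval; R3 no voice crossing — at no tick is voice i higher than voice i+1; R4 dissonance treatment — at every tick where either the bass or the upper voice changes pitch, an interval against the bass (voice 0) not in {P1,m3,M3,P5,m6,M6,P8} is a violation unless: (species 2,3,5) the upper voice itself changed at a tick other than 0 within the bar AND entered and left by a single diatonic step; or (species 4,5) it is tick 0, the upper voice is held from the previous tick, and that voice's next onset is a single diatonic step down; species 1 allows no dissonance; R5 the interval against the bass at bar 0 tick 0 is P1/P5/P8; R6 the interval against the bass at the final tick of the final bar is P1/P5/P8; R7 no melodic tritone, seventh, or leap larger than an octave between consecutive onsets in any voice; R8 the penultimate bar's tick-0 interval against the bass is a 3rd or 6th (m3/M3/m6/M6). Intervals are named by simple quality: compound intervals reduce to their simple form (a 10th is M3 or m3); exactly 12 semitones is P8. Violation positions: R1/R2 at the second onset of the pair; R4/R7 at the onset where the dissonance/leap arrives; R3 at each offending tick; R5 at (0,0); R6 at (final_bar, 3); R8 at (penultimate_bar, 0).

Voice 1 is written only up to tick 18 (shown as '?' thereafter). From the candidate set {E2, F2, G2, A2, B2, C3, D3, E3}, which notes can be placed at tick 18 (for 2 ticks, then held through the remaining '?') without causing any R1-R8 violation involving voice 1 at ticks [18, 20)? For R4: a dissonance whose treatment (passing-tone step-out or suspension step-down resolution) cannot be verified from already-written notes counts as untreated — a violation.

E2: violates R7
F2: violates R4,R7
G2: legal
A2: violates R4,R7
B2: legal
C3: legal
D3: violates R4
E3: legal

{B2, C3, E3, G2}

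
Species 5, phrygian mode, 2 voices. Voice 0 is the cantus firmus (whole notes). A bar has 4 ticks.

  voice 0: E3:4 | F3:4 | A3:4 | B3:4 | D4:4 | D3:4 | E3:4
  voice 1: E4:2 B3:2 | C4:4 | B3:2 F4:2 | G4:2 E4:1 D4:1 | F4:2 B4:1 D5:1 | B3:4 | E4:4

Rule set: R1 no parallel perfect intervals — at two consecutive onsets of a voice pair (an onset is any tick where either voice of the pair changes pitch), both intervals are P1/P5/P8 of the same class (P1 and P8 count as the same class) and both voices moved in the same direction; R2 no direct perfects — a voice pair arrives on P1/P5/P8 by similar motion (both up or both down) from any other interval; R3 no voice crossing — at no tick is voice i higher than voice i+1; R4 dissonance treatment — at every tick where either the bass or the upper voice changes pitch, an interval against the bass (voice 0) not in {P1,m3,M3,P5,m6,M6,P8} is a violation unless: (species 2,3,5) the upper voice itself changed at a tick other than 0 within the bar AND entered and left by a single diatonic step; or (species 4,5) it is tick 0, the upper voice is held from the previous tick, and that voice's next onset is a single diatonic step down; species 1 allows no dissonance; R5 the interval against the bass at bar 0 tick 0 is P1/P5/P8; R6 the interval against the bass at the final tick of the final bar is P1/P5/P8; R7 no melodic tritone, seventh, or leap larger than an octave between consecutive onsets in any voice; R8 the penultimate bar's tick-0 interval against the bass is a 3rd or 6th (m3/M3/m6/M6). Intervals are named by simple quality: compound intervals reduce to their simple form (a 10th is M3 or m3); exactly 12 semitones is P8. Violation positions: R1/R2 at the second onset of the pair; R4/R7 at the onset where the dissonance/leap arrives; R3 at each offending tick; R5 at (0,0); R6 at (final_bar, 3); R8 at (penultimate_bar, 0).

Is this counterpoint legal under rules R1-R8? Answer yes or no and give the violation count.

bar 0: v0=E3 v1=E4 (P8)
bar 1: v0=F3 v1=C4 (P5)
bar 2: v0=A3 v1=B3 (M2)
bar 3: v0=B3 v1=G4 (m6)
bar 4: v0=D4 v1=F4 (m3)
bar 5: v0=D3 v1=B3 (M6)
bar 6: v0=E3 v1=E4 (P8)
  R1 @ bar1.0: E3/B3 P5 -> F3/C4 P5 similar
  R4 @ bar2.0: A3/B3 M2 untreated
  R7 @ bar2.2: B3->F4 leap 6st
  R4 @ bar3.2: B3/E4 P4 untreated
  R7 @ bar4.2: F4->B4 leap 6st
  R7 @ bar5.0: D5->B3 leap 15st
  R2 @ bar6.0: D3/B3 M6 -> E3/E4 P8 similar

No (7 violations)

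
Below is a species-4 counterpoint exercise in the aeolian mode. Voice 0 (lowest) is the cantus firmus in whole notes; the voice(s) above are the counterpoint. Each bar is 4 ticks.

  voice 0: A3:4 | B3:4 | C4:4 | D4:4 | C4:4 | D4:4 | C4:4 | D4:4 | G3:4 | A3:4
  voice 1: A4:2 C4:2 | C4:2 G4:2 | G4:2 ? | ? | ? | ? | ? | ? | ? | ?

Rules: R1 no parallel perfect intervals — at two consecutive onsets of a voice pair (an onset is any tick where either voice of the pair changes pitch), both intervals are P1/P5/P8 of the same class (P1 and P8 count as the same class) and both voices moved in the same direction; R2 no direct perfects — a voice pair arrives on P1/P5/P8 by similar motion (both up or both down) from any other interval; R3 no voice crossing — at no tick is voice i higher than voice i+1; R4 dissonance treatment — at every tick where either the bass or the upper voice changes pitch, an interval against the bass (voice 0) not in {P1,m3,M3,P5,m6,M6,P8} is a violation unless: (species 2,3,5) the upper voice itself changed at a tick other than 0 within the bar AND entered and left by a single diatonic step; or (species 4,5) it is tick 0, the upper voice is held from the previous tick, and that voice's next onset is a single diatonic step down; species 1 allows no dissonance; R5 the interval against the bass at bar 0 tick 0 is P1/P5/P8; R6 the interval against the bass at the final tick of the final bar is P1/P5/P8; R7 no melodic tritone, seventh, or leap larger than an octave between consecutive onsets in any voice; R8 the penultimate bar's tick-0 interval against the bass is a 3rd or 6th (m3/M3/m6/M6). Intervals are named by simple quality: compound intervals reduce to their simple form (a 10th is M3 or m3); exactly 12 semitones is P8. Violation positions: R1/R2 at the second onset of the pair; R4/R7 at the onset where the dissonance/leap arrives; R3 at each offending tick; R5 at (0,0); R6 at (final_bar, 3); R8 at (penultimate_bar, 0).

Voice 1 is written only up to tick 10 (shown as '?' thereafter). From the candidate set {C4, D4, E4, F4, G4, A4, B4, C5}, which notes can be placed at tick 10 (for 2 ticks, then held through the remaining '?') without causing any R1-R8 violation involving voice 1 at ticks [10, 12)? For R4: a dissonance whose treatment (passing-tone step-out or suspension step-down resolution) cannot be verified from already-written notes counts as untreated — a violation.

{A4, C4, C5, E4, G4}

C4: legal
D4: violates R4
E4: legal
F4: violates R4
G4: legal
A4: legal
B4: violates R4
C5: legal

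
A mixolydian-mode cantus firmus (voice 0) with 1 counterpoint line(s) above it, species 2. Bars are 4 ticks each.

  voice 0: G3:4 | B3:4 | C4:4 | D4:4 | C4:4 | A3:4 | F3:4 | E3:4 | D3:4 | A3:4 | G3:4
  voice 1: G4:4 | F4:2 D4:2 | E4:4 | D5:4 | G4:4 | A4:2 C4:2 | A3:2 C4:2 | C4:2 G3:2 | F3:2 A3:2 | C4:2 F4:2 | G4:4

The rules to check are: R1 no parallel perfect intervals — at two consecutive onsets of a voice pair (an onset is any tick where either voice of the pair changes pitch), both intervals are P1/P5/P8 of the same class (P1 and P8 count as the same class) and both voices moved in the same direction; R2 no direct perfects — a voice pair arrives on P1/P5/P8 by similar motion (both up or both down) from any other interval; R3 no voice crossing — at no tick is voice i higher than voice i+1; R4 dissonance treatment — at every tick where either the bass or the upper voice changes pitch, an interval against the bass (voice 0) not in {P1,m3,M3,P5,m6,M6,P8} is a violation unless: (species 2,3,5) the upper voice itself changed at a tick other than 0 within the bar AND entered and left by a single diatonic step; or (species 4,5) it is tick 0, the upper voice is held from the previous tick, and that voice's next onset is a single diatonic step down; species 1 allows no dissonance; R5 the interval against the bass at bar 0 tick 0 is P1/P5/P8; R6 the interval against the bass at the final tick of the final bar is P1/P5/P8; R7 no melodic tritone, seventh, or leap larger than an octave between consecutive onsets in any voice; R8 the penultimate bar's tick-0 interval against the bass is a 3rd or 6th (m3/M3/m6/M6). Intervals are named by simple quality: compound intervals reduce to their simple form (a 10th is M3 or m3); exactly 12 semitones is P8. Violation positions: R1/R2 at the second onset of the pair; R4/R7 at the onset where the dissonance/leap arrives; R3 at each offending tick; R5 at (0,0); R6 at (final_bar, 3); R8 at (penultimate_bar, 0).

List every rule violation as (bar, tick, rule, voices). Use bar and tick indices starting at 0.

bar 0: v0=G3 v1=G4 downbeat P8
bar 1: v0=B3 v1=F4 downbeat TT
bar 2: v0=C4 v1=E4 downbeat M3
bar 3: v0=D4 v1=D5 downbeat P8
bar 4: v0=C4 v1=G4 downbeat P5
bar 5: v0=A3 v1=A4 downbeat P8
bar 6: v0=F3 v1=A3 downbeat M3
bar 7: v0=E3 v1=C4 downbeat m6
bar 8: v0=D3 v1=F3 downbeat m3
bar 9: v0=A3 v1=C4 downbeat m3
bar 10: v0=G3 v1=G4 downbeat P8
  -> R4 @ bar 1 tick 0 v(0, 1): B3/F4 TT untreated
  -> R2 @ bar 3 tick 0 v(0, 1): C4/E4 M3 -> D4/D5 P8 similar
  -> R7 @ bar 3 tick 0 v(1,): E4->D5 leap 10st
  -> R2 @ bar 4 tick 0 v(0, 1): D4/D5 P8 -> C4/G4 P5 similar

(1, 0, R4, (0, 1))
(3, 0, R2, (0, 1))
(3, 0, R7, (1,))
(4, 0, R2, (0, 1))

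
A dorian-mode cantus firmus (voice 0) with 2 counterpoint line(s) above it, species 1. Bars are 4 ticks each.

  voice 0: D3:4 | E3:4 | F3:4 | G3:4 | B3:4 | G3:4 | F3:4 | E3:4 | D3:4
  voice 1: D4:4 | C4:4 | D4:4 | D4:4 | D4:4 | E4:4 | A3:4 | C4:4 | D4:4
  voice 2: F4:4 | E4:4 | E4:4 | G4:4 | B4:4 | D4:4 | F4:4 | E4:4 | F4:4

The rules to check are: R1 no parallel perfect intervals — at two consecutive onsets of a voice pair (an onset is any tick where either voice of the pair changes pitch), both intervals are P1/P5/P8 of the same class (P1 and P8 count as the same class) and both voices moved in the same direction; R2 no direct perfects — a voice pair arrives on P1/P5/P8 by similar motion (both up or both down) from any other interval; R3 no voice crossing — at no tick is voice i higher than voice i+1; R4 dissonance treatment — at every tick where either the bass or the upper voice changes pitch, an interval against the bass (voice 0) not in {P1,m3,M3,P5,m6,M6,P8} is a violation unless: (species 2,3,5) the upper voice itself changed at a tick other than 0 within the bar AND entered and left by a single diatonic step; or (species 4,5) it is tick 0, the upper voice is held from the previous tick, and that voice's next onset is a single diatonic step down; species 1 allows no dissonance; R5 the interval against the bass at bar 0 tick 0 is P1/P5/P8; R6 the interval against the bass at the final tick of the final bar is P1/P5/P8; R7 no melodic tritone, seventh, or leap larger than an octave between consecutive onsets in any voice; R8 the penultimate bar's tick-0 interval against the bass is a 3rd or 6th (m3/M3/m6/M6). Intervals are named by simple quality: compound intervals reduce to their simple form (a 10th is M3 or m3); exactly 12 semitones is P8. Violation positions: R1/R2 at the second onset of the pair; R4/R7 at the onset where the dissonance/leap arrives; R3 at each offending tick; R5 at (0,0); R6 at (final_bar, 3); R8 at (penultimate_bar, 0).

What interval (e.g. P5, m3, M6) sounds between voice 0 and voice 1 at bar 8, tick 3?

P8

voice 0=D3 voice 1=D4 -> P8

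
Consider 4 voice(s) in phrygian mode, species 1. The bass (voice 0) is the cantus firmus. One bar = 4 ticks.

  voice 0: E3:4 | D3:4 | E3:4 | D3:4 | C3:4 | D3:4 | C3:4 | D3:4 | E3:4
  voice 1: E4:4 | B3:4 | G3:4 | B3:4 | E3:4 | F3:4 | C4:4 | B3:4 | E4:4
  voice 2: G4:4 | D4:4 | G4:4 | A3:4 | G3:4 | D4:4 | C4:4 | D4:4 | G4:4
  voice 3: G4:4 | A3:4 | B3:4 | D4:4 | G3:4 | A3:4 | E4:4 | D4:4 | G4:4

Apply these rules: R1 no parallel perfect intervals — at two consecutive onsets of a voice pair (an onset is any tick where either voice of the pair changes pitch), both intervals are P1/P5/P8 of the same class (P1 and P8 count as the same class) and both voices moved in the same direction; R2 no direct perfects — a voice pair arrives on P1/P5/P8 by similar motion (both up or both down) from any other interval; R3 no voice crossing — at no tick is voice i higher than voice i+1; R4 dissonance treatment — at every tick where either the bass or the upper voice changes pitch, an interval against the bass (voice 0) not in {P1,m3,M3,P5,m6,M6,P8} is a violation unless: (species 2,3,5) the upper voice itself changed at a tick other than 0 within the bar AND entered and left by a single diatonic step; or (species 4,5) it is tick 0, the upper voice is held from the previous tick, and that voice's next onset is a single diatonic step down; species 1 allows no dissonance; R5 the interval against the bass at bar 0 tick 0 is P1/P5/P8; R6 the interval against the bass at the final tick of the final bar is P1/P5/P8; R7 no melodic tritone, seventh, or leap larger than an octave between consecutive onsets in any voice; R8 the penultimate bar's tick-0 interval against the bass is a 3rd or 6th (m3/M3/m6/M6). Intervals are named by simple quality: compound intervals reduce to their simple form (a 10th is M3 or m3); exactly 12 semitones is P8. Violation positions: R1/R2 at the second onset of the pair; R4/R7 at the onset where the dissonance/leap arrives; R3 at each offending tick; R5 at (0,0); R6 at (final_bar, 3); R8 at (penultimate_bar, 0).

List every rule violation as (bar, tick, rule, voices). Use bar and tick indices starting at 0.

(0, 0, R5, (0, 2))
(0, 0, R5, (0, 3))
(1, 0, R2, (0, 2))
(1, 0, R2, (0, 3))
(1, 0, R3, (2, 3))
(1, 0, R7, (3,))
(1, 1, R3, (2, 3))
(1, 2, R3, (2, 3))
(1, 3, R3, (2, 3))
(2, 0, R1, (0, 3))
(2, 0, R3, (2, 3))
(2, 1, R3, (2, 3))
(2, 2, R3, (2, 3))
(2, 3, R3, (2, 3))
(3, 0, R2, (0, 2))
(3, 0, R3, (1, 2))
(3, 0, R7, (2,))
(3, 1, R3, (1, 2))
(3, 2, R3, (1, 2))
(3, 3, R3, (1, 2))
(4, 0, R1, (0, 2))
(4, 0, R2, (0, 3))
(4, 0, R2, (2, 3))
(5, 0, R1, (0, 3))
(5, 0, R2, (0, 2))
(5, 0, R3, (2, 3))
(5, 1, R3, (2, 3))
(5, 2, R3, (2, 3))
(5, 3, R3, (2, 3))
(6, 0, R1, (0, 2))
(7, 0, R1, (0, 2))
(7, 0, R8, (0, 2))
(7, 0, R8, (0, 3))
(8, 0, R1, (2, 3))
(8, 0, R2, (0, 1))
(8, 3, R6, (0, 2))
(8, 3, R6, (0, 3))

bar 0: v0=E3 v1=E4 v2=G4 v3=G4 downbeat m3
bar 1: v0=D3 v1=B3 v2=D4 v3=A3 downbeat P5
bar 2: v0=E3 v1=G3 v2=G4 v3=B3 downbeat P5
bar 3: v0=D3 v1=B3 v2=A3 v3=D4 downbeat P8
bar 4: v0=C3 v1=E3 v2=G3 v3=G3 downbeat P5
bar 5: v0=D3 v1=F3 v2=D4 v3=A3 downbeat P5
bar 6: v0=C3 v1=C4 v2=C4 v3=E4 downbeat M3
bar 7: v0=D3 v1=B3 v2=D4 v3=D4 downbeat P8
bar 8: v0=E3 v1=E4 v2=G4 v3=G4 downbeat m3
  -> R5 @ bar 0 tick 0 v(0, 2): opens on m3
  -> R5 @ bar 0 tick 0 v(0, 3): opens on m3
  -> R2 @ bar 1 tick 0 v(0, 2): E3/G4 m3 -> D3/D4 P8 similar
  -> R2 @ bar 1 tick 0 v(0, 3): E3/G4 m3 -> D3/A3 P5 similar
  -> R3 @ bar 1 tick 0 v(2, 3): D4 above A3
  -> R7 @ bar 1 tick 0 v(3,): G4->A3 leap 10st
  -> R3 @ bar 1 tick 1 v(2, 3): D4 above A3
  -> R3 @ bar 1 tick 2 v(2, 3): D4 above A3
  -> R3 @ bar 1 tick 3 v(2, 3): D4 above A3
  -> R1 @ bar 2 tick 0 v(0, 3): D3/A3 P5 -> E3/B3 P5 similar
  -> R3 @ bar 2 tick 0 v(2, 3): G4 above B3
  -> R3 @ bar 2 tick 1 v(2, 3): G4 above B3
  -> R3 @ bar 2 tick 2 v(2, 3): G4 above B3
  -> R3 @ bar 2 tick 3 v(2, 3): G4 above B3
  -> R2 @ bar 3 tick 0 v(0, 2): E3/G4 m3 -> D3/A3 P5 similar
  -> R3 @ bar 3 tick 0 v(1, 2): B3 above A3
  -> R7 @ bar 3 tick 0 v(2,): G4->A3 leap 10st
  -> R3 @ bar 3 tick 1 v(1, 2): B3 above A3
  -> R3 @ bar 3 tick 2 v(1, 2): B3 above A3
  -> R3 @ bar 3 tick 3 v(1, 2): B3 above A3
  -> R1 @ bar 4 tick 0 v(0, 2): D3/A3 P5 -> C3/G3 P5 similar
  -> R2 @ bar 4 tick 0 v(0, 3): D3/D4 P8 -> C3/G3 P5 similar
  -> R2 @ bar 4 tick 0 v(2, 3): A3/D4 P4 -> G3/G3 P1 similar
  -> R1 @ bar 5 tick 0 v(0, 3): C3/G3 P5 -> D3/A3 P5 similar
  -> R2 @ bar 5 tick 0 v(0, 2): C3/G3 P5 -> D3/D4 P8 similar
  -> R3 @ bar 5 tick 0 v(2, 3): D4 above A3
  -> R3 @ bar 5 tick 1 v(2, 3): D4 above A3
  -> R3 @ bar 5 tick 2 v(2, 3): D4 above A3
  -> R3 @ bar 5 tick 3 v(2, 3): D4 above A3
  -> R1 @ bar 6 tick 0 v(0, 2): D3/D4 P8 -> C3/C4 P8 similar
  -> R1 @ bar 7 tick 0 v(0, 2): C3/C4 P8 -> D3/D4 P8 similar
  -> R8 @ bar 7 tick 0 v(0, 2): penult P8 not 3rd/6th
  -> R8 @ bar 7 tick 0 v(0, 3): penult P8 not 3rd/6th
  -> R1 @ bar 8 tick 0 v(2, 3): D4/D4 P1 -> G4/G4 P1 similar
  -> R2 @ bar 8 tick 0 v(0, 1): D3/B3 M6 -> E3/E4 P8 similar
  -> R6 @ bar 8 tick 3 v(0, 2): closes on m3
  -> R6 @ bar 8 tick 3 v(0, 3): closes on m3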